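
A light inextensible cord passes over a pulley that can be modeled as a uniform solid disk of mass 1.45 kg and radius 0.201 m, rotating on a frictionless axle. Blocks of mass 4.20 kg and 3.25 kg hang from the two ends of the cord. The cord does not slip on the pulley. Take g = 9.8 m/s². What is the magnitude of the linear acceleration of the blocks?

a ≈ 1.14 m/s²

I = ½MR² = (1/2)(1.45)(0.201)² = 0.02929 kg·m².
Heavier block: m₁g − T₁ = m₁a. Lighter block: T₂ − m₂g = m₂a.
Pulley: (T₁ − T₂)R = Iα = I(a/R), so T₁ − T₂ = (I/R²)a = (1/2)M_p a = 0.7250·a.
Adding the three: (m₁ − m₂)g = (m₁ + m₂ + 0.7250)a, so a = (4.20 − 3.25)(9.8)/(4.20 + 3.25 + 0.7250) = 1.139 m/s².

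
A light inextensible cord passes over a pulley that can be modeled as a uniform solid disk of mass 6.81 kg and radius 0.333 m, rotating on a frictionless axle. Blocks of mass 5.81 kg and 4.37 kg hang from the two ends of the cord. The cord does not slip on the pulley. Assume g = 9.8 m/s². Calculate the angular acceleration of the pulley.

I = ½MR² = (1/2)(6.81)(0.333)² = 0.3776 kg·m².
Heavier block: m₁g − T₁ = m₁a. Lighter block: T₂ − m₂g = m₂a.
Pulley: (T₁ − T₂)R = Iα = I(a/R), so T₁ − T₂ = (I/R²)a = (1/2)M_p a = 3.405·a.
Adding the three: (m₁ − m₂)g = (m₁ + m₂ + 3.405)a, so a = (5.81 − 4.37)(9.8)/(5.81 + 4.37 + 3.405) = 1.039 m/s².
α = a/R = 1.039/0.333 = 3.119 rad/s².

α ≈ 3.12 rad/s²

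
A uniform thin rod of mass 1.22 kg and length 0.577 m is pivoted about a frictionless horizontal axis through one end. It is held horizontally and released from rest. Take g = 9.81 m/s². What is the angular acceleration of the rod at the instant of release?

α ≈ 25.5 rad/s²

About the pivot, I = (1/3)ML² = (1/3)(1.22)(0.577)² = 0.1354 kg·m².
The weight acts at the center, a distance L/2 = 0.2885 m from the pivot; τ = Mg(L/2) = 3.453 N·m.
α = τ/I = 3.453/0.1354 = 25.50 rad/s².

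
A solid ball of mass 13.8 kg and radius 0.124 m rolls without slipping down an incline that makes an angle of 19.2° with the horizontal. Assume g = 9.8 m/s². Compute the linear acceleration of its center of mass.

Translation along the incline: Mg sinθ − f = Ma.
Rotation about the center: fR = Iα with I = (2/5)MR². No-slip gives a = αR, so f = (I/R²)a = (2/5)M a.
Substituting: Mg sinθ = (1 + 0.4000)Ma, so a = g sinθ/(1 + 0.4000) = (9.8) sin 19.2° / 1.400 = 2.302 m/s².

a ≈ 2.30 m/s²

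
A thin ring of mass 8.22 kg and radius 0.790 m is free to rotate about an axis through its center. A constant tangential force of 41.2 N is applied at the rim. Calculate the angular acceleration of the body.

I = MR² = (8.22)(0.790)² = 5.130 kg·m².
τ = F R = (41.2)(0.790) = 32.55 N·m.
Newton's second law for rotation, τ = Iα, gives α = τ/I = 32.55/5.130 = 6.345 rad/s².

α ≈ 6.34 rad/s²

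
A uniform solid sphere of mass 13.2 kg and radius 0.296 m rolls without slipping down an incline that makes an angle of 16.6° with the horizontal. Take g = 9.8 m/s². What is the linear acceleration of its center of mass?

a ≈ 2.00 m/s²

Translation along the incline: Mg sinθ − f = Ma.
Rotation about the center: fR = Iα with I = (2/5)MR². No-slip gives a = αR, so f = (I/R²)a = (2/5)M a.
Substituting: Mg sinθ = (1 + 0.4000)Ma, so a = g sinθ/(1 + 0.4000) = (9.8) sin 16.6° / 1.400 = 2.000 m/s².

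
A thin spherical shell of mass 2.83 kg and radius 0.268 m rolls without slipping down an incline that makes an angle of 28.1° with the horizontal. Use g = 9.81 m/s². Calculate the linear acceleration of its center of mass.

a ≈ 2.77 m/s²

Translation along the incline: Mg sinθ − f = Ma.
Rotation about the center: fR = Iα with I = (2/3)MR². No-slip gives a = αR, so f = (I/R²)a = (2/3)M a.
Substituting: Mg sinθ = (1 + 0.6667)Ma, so a = g sinθ/(1 + 0.6667) = (9.81) sin 28.1° / 1.667 = 2.772 m/s².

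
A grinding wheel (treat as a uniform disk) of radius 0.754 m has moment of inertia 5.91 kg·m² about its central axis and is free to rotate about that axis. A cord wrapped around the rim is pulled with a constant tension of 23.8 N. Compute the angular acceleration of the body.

τ = F R = (23.8)(0.754) = 17.95 N·m.
From τ = Iα: α = 17.95/5.910 = 3.036 rad/s².

α ≈ 3.04 rad/s²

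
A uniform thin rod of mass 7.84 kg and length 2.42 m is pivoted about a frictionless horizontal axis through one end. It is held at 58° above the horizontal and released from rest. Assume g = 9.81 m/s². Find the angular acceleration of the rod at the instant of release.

α ≈ 3.22 rad/s²

About the pivot, I = (1/3)ML² = (1/3)(7.84)(2.42)² = 15.30 kg·m².
The weight acts at the center, a distance L/2 = 1.210 m from the pivot; τ = Mg(L/2) cos 58° = 49.32 N·m.
α = τ/I = 49.32/15.30 = 3.222 rad/s².
(Equivalently α = (3g/(2L)) cos 58° = 3.222 rad/s².)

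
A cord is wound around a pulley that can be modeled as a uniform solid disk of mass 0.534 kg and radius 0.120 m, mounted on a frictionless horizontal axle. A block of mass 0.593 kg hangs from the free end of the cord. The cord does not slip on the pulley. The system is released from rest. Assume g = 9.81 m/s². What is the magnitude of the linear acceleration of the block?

a ≈ 6.76 m/s²

I = ½MR² = (1/2)(0.534)(0.120)² = 0.003845 kg·m².
Block: mg − T = ma. Pulley: TR = Iα. No-slip: a = αR, so T = (I/R²)a = 0.2670·a.
Then mg = (m + 0.2670)a, so a = (0.593)(9.81)/(0.593 + 0.2670) = 6.764 m/s².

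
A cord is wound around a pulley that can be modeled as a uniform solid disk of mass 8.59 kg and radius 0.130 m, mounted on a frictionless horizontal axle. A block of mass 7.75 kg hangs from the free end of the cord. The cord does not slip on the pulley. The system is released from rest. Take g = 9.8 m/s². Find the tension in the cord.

T ≈ 27.1 N

I = ½MR² = (1/2)(8.59)(0.130)² = 0.07259 kg·m².
Block: mg − T = ma. Pulley: TR = Iα. No-slip: a = αR, so T = (I/R²)a = 4.295·a.
Then mg = (m + 4.295)a, so a = (7.75)(9.8)/(7.75 + 4.295) = 6.306 m/s².
T = 4.295·a = 27.08 N.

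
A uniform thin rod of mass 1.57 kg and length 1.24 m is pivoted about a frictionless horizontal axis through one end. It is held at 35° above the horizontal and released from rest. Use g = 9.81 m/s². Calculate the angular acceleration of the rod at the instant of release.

α ≈ 9.72 rad/s²

About the pivot, I = (1/3)ML² = (1/3)(1.57)(1.24)² = 0.8047 kg·m².
The weight acts at the center, a distance L/2 = 0.6200 m from the pivot; τ = Mg(L/2) cos 35° = 7.822 N·m.
α = τ/I = 7.822/0.8047 = 9.721 rad/s².
(Equivalently α = (3g/(2L)) cos 35° = 9.721 rad/s².)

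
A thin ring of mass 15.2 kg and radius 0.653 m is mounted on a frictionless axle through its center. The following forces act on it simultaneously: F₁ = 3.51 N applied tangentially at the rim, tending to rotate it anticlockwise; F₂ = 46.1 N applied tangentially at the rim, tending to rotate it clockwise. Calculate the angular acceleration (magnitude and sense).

α ≈ 4.29 rad/s², clockwise

I = MR² = (15.2)(0.653)² = 6.481 kg·m².
Taking anticlockwise as positive: τ₁ = +(3.51)(0.653) = +2.292 N·m; τ₂ = −(46.1)(0.653) = −30.10 N·m.
Net torque τ = -27.81 N·m.
α = τ/I = -27.81/6.481 = -4.291 rad/s².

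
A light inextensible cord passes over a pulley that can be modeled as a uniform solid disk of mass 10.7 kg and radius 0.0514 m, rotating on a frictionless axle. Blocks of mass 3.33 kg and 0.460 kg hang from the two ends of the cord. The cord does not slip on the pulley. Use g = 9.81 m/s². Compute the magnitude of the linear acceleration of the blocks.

I = ½MR² = (1/2)(10.7)(0.0514)² = 0.01413 kg·m².
Heavier block: m₁g − T₁ = m₁a. Lighter block: T₂ − m₂g = m₂a.
Pulley: (T₁ − T₂)R = Iα = I(a/R), so T₁ − T₂ = (I/R²)a = (1/2)M_p a = 5.350·a.
Adding the three: (m₁ − m₂)g = (m₁ + m₂ + 5.350)a, so a = (3.33 − 0.460)(9.81)/(3.33 + 0.460 + 5.350) = 3.080 m/s².

a ≈ 3.08 m/s²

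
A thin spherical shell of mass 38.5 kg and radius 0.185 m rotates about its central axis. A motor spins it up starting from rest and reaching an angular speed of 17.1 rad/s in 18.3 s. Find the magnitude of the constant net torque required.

τ ≈ 0.821 N·m

I = (2/3)MR² = (2/3)(38.5)(0.185)² = 0.8784 kg·m².
α = Δω/Δt = (17.1 − 0)/18.3 = 0.9344 rad/s².
τ = Iα = (0.8784)(0.9344) = 0.8208 N·m.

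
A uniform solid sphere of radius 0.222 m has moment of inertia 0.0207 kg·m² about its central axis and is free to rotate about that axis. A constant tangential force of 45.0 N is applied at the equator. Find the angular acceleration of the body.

τ = F R = (45.0)(0.222) = 9.990 N·m.
From τ = Iα: α = 9.990/0.02070 = 482.6 rad/s².

α ≈ 483 rad/s²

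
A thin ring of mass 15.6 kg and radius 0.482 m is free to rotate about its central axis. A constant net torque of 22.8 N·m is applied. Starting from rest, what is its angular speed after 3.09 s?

ω ≈ 19.4 rad/s

I = MR² = (15.6)(0.482)² = 3.624 kg·m².
α = τ/I = 22.8/3.624 = 6.291 rad/s².
ω = ω₀ + αt = 0 + (6.291)(3.09) = 19.44 rad/s.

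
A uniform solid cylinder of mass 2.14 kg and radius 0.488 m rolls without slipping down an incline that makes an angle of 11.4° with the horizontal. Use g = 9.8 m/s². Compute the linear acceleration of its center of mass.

a ≈ 1.29 m/s²

Translation along the incline: Mg sinθ − f = Ma.
Rotation about the center: fR = Iα with I = ½MR². No-slip gives a = αR, so f = (I/R²)a = (1/2)M a.
Substituting: Mg sinθ = (1 + 0.5000)Ma, so a = g sinθ/(1 + 0.5000) = (9.8) sin 11.4° / 1.500 = 1.291 m/s².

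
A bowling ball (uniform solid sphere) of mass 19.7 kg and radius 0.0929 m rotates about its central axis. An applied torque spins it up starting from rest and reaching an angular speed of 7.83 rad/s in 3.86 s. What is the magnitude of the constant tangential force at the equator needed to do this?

I = (2/5)MR² = (2/5)(19.7)(0.0929)² = 0.06801 kg·m².
α = Δω/Δt = (7.83 − 0)/3.86 = 2.028 rad/s².
The required torque is τ = Iα = (0.06801)(2.028) = 0.1380 N·m.
A tangential force at the equator gives τ = FR, so F = τ/R = 0.1380/0.0929 = 1.485 N.

F ≈ 1.48 N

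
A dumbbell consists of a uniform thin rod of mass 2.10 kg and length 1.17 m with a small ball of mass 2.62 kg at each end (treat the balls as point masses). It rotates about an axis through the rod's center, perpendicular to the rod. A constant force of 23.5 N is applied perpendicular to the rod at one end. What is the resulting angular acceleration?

α ≈ 6.76 rad/s²

I_rod = (1/12)ML² = (1/12)(2.10)(1.17)² = 0.2396 kg·m².
I_balls = 2·m·(L/2)² = 2(2.62)(0.5850)² = 1.793 kg·m².
Total I = 2.033 kg·m².
τ = F·(L/2) = (23.5)(0.585) = 13.75 N·m.
α = τ/I = 13.75/2.033 = 6.763 rad/s².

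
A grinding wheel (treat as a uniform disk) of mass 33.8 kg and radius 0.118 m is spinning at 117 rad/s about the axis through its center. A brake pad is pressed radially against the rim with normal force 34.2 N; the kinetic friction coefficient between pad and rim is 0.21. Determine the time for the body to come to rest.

t ≈ 32.5 s

I = ½MR² = (1/2)(33.8)(0.118)² = 0.2353 kg·m².
Friction force f = μN = (0.21)(34.2) = 7.182 N at the rim; torque magnitude τ = fR = 0.8475 N·m, opposing ω.
|α| = τ/I = 0.8475/0.2353 = 3.601 rad/s² (deceleration).
0 = ω₀ − |α|t ⇒ t = ω₀/|α| = 117/3.601 = 32.49 s.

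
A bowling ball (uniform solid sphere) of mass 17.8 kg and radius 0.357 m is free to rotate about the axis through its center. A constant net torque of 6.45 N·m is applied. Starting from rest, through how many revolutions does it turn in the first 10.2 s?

I = (2/5)MR² = (2/5)(17.8)(0.357)² = 0.9074 kg·m².
α = τ/I = 6.45/0.9074 = 7.108 rad/s².
θ = ½αt² = ½(7.108)(10.2)² = 369.8 rad.
Revolutions = θ/(2π) = 58.85.

≈ 58.8 revolutions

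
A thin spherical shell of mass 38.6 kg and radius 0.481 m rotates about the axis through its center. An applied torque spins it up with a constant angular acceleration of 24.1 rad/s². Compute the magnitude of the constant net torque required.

I = (2/3)MR² = (2/3)(38.6)(0.481)² = 5.954 kg·m².
τ = Iα = (5.954)(24.10) = 143.5 N·m.

τ ≈ 143 N·m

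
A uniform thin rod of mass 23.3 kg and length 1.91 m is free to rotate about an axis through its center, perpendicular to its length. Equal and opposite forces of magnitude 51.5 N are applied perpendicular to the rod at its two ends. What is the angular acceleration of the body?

I = (1/12)ML² = (1/12)(23.3)(1.91)² = 7.083 kg·m².
The couple gives τ = F·(L/2) + F·(L/2) = F L = (51.5)(1.91) = 98.36 N·m.
From τ = Iα: α = 98.36/7.083 = 13.89 rad/s².

α ≈ 13.9 rad/s²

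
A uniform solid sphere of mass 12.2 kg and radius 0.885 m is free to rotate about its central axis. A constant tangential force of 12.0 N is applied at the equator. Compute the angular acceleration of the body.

I = (2/5)MR² = (2/5)(12.2)(0.885)² = 3.822 kg·m².
τ = F R = (12.0)(0.885) = 10.62 N·m.
From τ = Iα: α = 10.62/3.822 = 2.779 rad/s².

α ≈ 2.78 rad/s²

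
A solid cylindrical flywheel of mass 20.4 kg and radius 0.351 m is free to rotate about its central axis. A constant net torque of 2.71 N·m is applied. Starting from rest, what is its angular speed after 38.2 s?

ω ≈ 82.4 rad/s

I = ½MR² = (1/2)(20.4)(0.351)² = 1.257 kg·m².
α = τ/I = 2.71/1.257 = 2.157 rad/s².
ω = ω₀ + αt = 0 + (2.157)(38.2) = 82.38 rad/s.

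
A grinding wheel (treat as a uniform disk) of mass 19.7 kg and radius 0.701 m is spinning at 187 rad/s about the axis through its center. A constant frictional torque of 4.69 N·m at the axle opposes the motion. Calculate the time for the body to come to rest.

t ≈ 193 s

I = ½MR² = (1/2)(19.7)(0.701)² = 4.840 kg·m².
The net torque has magnitude 4.69 N·m, opposing ω.
|α| = τ/I = 4.690/4.840 = 0.9689 rad/s² (deceleration).
0 = ω₀ − |α|t ⇒ t = ω₀/|α| = 187/0.9689 = 193.0 s.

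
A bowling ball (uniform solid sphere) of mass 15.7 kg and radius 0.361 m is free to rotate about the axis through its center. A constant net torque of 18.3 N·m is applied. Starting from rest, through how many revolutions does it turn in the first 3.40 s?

≈ 20.6 revolutions

I = (2/5)MR² = (2/5)(15.7)(0.361)² = 0.8184 kg·m².
α = τ/I = 18.3/0.8184 = 22.36 rad/s².
θ = ½αt² = ½(22.36)(3.40)² = 129.2 rad.
Revolutions = θ/(2π) = 20.57.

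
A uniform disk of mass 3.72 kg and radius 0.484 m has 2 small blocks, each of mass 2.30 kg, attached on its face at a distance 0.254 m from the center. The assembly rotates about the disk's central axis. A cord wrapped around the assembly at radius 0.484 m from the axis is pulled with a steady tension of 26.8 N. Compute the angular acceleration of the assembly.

I_disk = ½MR² = ½(3.72)(0.484)² = 0.4357 kg·m².
I_blocks = 2·m·r² = 2(2.30)(0.254)² = 0.2968 kg·m².
Total I = 0.7325 kg·m².
τ = F r = (26.8)(0.484) = 12.97 N·m.
α = τ/I = 12.97/0.7325 = 17.71 rad/s².

α ≈ 17.7 rad/s²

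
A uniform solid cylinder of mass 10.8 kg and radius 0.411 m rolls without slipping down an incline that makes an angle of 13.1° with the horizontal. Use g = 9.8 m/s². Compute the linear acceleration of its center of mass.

Translation along the incline: Mg sinθ − f = Ma.
Rotation about the center: fR = Iα with I = ½MR². No-slip gives a = αR, so f = (I/R²)a = (1/2)M a.
Substituting: Mg sinθ = (1 + 0.5000)Ma, so a = g sinθ/(1 + 0.5000) = (9.8) sin 13.1° / 1.500 = 1.481 m/s².

a ≈ 1.48 m/s²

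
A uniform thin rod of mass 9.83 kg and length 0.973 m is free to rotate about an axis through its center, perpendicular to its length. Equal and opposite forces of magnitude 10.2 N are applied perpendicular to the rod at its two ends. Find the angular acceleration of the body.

α ≈ 12.8 rad/s²

I = (1/12)ML² = (1/12)(9.83)(0.973)² = 0.7755 kg·m².
The couple gives τ = F·(L/2) + F·(L/2) = F L = (10.2)(0.973) = 9.925 N·m.
Newton's second law for rotation, τ = Iα, gives α = τ/I = 9.925/0.7755 = 12.80 rad/s².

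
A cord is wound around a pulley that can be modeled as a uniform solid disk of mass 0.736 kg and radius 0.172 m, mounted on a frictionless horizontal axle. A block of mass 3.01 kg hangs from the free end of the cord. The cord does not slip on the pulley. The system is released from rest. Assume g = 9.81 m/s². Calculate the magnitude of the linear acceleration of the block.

I = ½MR² = (1/2)(0.736)(0.172)² = 0.01089 kg·m².
Block: mg − T = ma. Pulley: TR = Iα. No-slip: a = αR, so T = (I/R²)a = 0.3680·a.
Then mg = (m + 0.3680)a, so a = (3.01)(9.81)/(3.01 + 0.3680) = 8.741 m/s².

a ≈ 8.74 m/s²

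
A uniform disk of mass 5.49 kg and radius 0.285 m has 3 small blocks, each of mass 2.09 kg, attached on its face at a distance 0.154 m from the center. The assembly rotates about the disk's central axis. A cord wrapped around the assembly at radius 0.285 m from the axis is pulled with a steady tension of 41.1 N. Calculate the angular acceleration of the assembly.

α ≈ 31.5 rad/s²

I_disk = ½MR² = ½(5.49)(0.285)² = 0.2230 kg·m².
I_blocks = 3·m·r² = 3(2.09)(0.154)² = 0.1487 kg·m².
Total I = 0.3717 kg·m².
τ = F r = (41.1)(0.285) = 11.71 N·m.
α = τ/I = 11.71/0.3717 = 31.52 rad/s².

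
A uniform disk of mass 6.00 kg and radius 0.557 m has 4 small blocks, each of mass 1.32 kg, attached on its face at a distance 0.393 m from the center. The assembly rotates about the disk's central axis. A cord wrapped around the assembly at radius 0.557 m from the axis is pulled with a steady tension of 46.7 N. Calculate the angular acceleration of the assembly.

I_disk = ½MR² = ½(6.00)(0.557)² = 0.9307 kg·m².
I_blocks = 4·m·r² = 4(1.32)(0.393)² = 0.8155 kg·m².
Total I = 1.746 kg·m².
τ = F r = (46.7)(0.557) = 26.01 N·m.
α = τ/I = 26.01/1.746 = 14.90 rad/s².

α ≈ 14.9 rad/s²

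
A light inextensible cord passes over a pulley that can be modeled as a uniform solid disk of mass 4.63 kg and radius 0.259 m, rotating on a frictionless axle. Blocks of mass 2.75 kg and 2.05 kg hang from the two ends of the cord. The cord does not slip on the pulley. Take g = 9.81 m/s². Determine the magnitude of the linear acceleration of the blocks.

a ≈ 0.965 m/s²

I = ½MR² = (1/2)(4.63)(0.259)² = 0.1553 kg·m².
Heavier block: m₁g − T₁ = m₁a. Lighter block: T₂ − m₂g = m₂a.
Pulley: (T₁ − T₂)R = Iα = I(a/R), so T₁ − T₂ = (I/R²)a = (1/2)M_p a = 2.315·a.
Adding the three: (m₁ − m₂)g = (m₁ + m₂ + 2.315)a, so a = (2.75 − 2.05)(9.81)/(2.75 + 2.05 + 2.315) = 0.9651 m/s².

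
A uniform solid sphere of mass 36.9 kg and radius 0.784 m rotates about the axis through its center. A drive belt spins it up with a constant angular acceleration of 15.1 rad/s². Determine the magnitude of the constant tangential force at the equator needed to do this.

I = (2/5)MR² = (2/5)(36.9)(0.784)² = 9.072 kg·m².
The required torque is τ = Iα = (9.072)(15.10) = 137.0 N·m.
A tangential force at the equator gives τ = FR, so F = τ/R = 137.0/0.784 = 174.7 N.

F ≈ 175 N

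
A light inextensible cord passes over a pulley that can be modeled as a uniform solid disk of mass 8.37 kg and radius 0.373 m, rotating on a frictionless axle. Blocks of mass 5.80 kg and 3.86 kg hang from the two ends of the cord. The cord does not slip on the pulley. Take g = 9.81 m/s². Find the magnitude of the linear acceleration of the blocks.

I = ½MR² = (1/2)(8.37)(0.373)² = 0.5823 kg·m².
Heavier block: m₁g − T₁ = m₁a. Lighter block: T₂ − m₂g = m₂a.
Pulley: (T₁ − T₂)R = Iα = I(a/R), so T₁ − T₂ = (I/R²)a = (1/2)M_p a = 4.185·a.
Adding the three: (m₁ − m₂)g = (m₁ + m₂ + 4.185)a, so a = (5.80 − 3.86)(9.81)/(5.80 + 3.86 + 4.185) = 1.375 m/s².

a ≈ 1.37 m/s²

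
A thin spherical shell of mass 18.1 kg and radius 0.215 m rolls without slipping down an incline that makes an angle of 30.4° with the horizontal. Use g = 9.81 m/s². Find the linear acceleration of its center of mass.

Translation along the incline: Mg sinθ − f = Ma.
Rotation about the center: fR = Iα with I = (2/3)MR². No-slip gives a = αR, so f = (I/R²)a = (2/3)M a.
Substituting: Mg sinθ = (1 + 0.6667)Ma, so a = g sinθ/(1 + 0.6667) = (9.81) sin 30.4° / 1.667 = 2.979 m/s².

a ≈ 2.98 m/s²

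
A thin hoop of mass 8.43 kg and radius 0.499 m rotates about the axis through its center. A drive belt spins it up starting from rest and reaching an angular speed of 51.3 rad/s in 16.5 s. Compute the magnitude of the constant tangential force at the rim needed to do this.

F ≈ 13.1 N

I = MR² = (8.43)(0.499)² = 2.099 kg·m².
α = Δω/Δt = (51.3 − 0)/16.5 = 3.109 rad/s².
The required torque is τ = Iα = (2.099)(3.109) = 6.526 N·m.
A tangential force at the rim gives τ = FR, so F = τ/R = 6.526/0.499 = 13.08 N.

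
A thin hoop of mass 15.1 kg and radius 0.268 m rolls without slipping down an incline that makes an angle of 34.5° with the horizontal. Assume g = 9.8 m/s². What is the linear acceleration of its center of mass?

Translation along the incline: Mg sinθ − f = Ma.
Rotation about the center: fR = Iα with I = MR². No-slip gives a = αR, so f = (I/R²)a = M a.
Substituting: Mg sinθ = (1 + 1.000)Ma, so a = g sinθ/(1 + 1.000) = (9.8) sin 34.5° / 2.000 = 2.775 m/s².

a ≈ 2.78 m/s²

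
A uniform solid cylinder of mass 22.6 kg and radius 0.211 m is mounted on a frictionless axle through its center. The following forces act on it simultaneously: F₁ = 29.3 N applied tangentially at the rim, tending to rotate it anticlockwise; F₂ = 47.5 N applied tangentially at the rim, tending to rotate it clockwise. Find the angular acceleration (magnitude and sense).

α ≈ 7.63 rad/s², clockwise

I = ½MR² = (1/2)(22.6)(0.211)² = 0.5031 kg·m².
Taking anticlockwise as positive: τ₁ = +(29.3)(0.211) = +6.182 N·m; τ₂ = −(47.5)(0.211) = −10.02 N·m.
Net torque τ = -3.840 N·m.
α = τ/I = -3.840/0.5031 = -7.633 rad/s².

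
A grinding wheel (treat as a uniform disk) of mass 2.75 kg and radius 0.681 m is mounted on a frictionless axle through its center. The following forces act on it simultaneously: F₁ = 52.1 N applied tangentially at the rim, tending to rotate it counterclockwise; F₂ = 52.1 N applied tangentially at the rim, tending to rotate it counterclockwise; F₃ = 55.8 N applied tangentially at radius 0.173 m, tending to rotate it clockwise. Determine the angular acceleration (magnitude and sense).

I = ½MR² = (1/2)(2.75)(0.681)² = 0.6377 kg·m².
Taking counterclockwise as positive: τ₁ = +(52.1)(0.681) = +35.48 N·m; τ₂ = +(52.1)(0.681) = +35.48 N·m; τ₃ = −(55.8)(0.173) = −9.653 N·m.
Net torque τ = 61.31 N·m.
α = τ/I = 61.31/0.6377 = 96.14 rad/s².

α ≈ 96.1 rad/s², counterclockwise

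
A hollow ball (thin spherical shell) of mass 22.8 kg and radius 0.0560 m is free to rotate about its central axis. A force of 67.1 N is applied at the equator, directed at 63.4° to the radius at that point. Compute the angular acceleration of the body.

I = (2/3)MR² = (2/3)(22.8)(0.0560)² = 0.04767 kg·m².
Only the tangential component produces torque: τ = F R sinθ = (67.1)(0.0560) sin 63.4° = 3.360 N·m.
Newton's second law for rotation, τ = Iα, gives α = τ/I = 3.360/0.04767 = 70.49 rad/s².

α ≈ 70.5 rad/s²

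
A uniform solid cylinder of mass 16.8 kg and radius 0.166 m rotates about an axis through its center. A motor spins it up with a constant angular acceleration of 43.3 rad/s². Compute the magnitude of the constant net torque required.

I = ½MR² = (1/2)(16.8)(0.166)² = 0.2315 kg·m².
τ = Iα = (0.2315)(43.30) = 10.02 N·m.

τ ≈ 10.0 N·m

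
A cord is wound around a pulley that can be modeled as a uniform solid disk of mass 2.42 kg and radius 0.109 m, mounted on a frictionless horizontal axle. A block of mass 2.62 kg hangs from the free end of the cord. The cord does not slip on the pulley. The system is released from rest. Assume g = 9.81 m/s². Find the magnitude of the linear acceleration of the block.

I = ½MR² = (1/2)(2.42)(0.109)² = 0.01438 kg·m².
Block: mg − T = ma. Pulley: TR = Iα. No-slip: a = αR, so T = (I/R²)a = 1.210·a.
Then mg = (m + 1.210)a, so a = (2.62)(9.81)/(2.62 + 1.210) = 6.711 m/s².

a ≈ 6.71 m/s²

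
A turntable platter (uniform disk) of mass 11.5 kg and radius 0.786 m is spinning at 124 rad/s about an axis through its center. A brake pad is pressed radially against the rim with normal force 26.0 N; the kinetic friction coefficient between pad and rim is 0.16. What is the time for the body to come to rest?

t ≈ 135 s

I = ½MR² = (1/2)(11.5)(0.786)² = 3.552 kg·m².
Friction force f = μN = (0.16)(26.0) = 4.160 N at the rim; torque magnitude τ = fR = 3.270 N·m, opposing ω.
|α| = τ/I = 3.270/3.552 = 0.9205 rad/s² (deceleration).
0 = ω₀ − |α|t ⇒ t = ω₀/|α| = 124/0.9205 = 134.7 s.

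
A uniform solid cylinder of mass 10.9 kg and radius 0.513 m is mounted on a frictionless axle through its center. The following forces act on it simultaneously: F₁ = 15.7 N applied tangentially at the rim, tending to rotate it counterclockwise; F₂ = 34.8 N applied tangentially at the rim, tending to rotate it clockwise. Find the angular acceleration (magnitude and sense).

α ≈ 6.83 rad/s², clockwise

I = ½MR² = (1/2)(10.9)(0.513)² = 1.434 kg·m².
Taking counterclockwise as positive: τ₁ = +(15.7)(0.513) = +8.054 N·m; τ₂ = −(34.8)(0.513) = −17.85 N·m.
Net torque τ = -9.798 N·m.
α = τ/I = -9.798/1.434 = -6.832 rad/s².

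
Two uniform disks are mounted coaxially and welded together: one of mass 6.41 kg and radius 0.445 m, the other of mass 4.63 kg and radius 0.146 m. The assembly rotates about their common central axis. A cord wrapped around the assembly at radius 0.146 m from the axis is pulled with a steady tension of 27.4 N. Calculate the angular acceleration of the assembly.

I = ½M₁R₁² + ½M₂R₂² = ½(6.41)(0.445)² + ½(4.63)(0.146)² = 0.6840 kg·m².
τ = F r = (27.4)(0.146) = 4.000 N·m.
α = τ/I = 4.000/0.6840 = 5.848 rad/s².

α ≈ 5.85 rad/s²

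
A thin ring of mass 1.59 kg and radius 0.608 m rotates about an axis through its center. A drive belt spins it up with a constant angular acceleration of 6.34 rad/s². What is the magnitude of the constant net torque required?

τ ≈ 3.73 N·m

I = MR² = (1.59)(0.608)² = 0.5878 kg·m².
τ = Iα = (0.5878)(6.340) = 3.726 N·m.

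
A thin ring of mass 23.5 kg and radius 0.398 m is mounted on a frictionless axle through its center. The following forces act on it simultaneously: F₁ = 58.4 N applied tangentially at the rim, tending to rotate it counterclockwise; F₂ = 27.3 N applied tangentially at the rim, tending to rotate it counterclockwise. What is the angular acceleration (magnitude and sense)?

α ≈ 9.16 rad/s², counterclockwise

I = MR² = (23.5)(0.398)² = 3.722 kg·m².
Taking counterclockwise as positive: τ₁ = +(58.4)(0.398) = +23.24 N·m; τ₂ = +(27.3)(0.398) = +10.87 N·m.
Net torque τ = 34.11 N·m.
α = τ/I = 34.11/3.722 = 9.163 rad/s².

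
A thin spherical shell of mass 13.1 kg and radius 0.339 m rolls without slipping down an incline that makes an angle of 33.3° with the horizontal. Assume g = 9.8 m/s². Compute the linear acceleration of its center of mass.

a ≈ 3.23 m/s²

Translation along the incline: Mg sinθ − f = Ma.
Rotation about the center: fR = Iα with I = (2/3)MR². No-slip gives a = αR, so f = (I/R²)a = (2/3)M a.
Substituting: Mg sinθ = (1 + 0.6667)Ma, so a = g sinθ/(1 + 0.6667) = (9.8) sin 33.3° / 1.667 = 3.228 m/s².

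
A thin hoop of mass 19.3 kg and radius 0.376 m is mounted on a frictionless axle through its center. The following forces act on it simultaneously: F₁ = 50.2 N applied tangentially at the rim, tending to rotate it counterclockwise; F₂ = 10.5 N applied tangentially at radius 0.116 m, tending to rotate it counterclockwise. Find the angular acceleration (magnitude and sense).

I = MR² = (19.3)(0.376)² = 2.729 kg·m².
Taking counterclockwise as positive: τ₁ = +(50.2)(0.376) = +18.88 N·m; τ₂ = +(10.5)(0.116) = +1.218 N·m.
Net torque τ = 20.09 N·m.
α = τ/I = 20.09/2.729 = 7.364 rad/s².

α ≈ 7.36 rad/s², counterclockwise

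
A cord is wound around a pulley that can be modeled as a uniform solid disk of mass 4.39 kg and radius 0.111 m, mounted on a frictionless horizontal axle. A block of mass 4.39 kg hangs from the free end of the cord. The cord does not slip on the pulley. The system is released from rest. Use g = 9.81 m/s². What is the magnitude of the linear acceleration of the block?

a ≈ 6.54 m/s²

I = ½MR² = (1/2)(4.39)(0.111)² = 0.02704 kg·m².
Block: mg − T = ma. Pulley: TR = Iα. No-slip: a = αR, so T = (I/R²)a = 2.195·a.
Then mg = (m + 2.195)a, so a = (4.39)(9.81)/(4.39 + 2.195) = 6.540 m/s².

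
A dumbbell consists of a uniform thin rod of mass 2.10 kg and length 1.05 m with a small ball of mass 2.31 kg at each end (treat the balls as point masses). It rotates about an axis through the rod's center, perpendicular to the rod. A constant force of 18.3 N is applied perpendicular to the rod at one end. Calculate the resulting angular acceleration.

I_rod = (1/12)ML² = (1/12)(2.10)(1.05)² = 0.1929 kg·m².
I_balls = 2·m·(L/2)² = 2(2.31)(0.5250)² = 1.273 kg·m².
Total I = 1.466 kg·m².
τ = F·(L/2) = (18.3)(0.525) = 9.607 N·m.
α = τ/I = 9.607/1.466 = 6.552 rad/s².

α ≈ 6.55 rad/s²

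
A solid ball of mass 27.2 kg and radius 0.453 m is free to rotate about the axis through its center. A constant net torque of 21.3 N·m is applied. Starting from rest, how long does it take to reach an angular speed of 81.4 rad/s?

I = (2/5)MR² = (2/5)(27.2)(0.453)² = 2.233 kg·m².
α = τ/I = 21.3/2.233 = 9.540 rad/s².
ω = αt ⇒ t = ω/α = 81.4/9.540 = 8.532 s.

t ≈ 8.53 s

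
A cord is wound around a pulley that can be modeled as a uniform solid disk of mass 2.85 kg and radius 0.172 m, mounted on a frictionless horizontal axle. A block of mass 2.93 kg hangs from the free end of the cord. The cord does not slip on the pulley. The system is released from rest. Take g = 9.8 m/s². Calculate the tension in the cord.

I = ½MR² = (1/2)(2.85)(0.172)² = 0.04216 kg·m².
Block: mg − T = ma. Pulley: TR = Iα. No-slip: a = αR, so T = (I/R²)a = 1.425·a.
Then mg = (m + 1.425)a, so a = (2.93)(9.8)/(2.93 + 1.425) = 6.593 m/s².
T = 1.425·a = 9.396 N.

T ≈ 9.40 N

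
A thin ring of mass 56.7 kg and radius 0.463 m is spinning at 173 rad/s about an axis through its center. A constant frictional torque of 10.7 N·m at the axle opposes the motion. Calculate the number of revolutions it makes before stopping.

≈ 2710 revolutions

I = MR² = (56.7)(0.463)² = 12.15 kg·m².
The net torque has magnitude 10.7 N·m, opposing ω.
|α| = τ/I = 10.70/12.15 = 0.8803 rad/s² (deceleration).
ω² = ω₀² − 2|α|θ with ω = 0 ⇒ θ = ω₀²/(2|α|) = 17000 rad = 2705 rev.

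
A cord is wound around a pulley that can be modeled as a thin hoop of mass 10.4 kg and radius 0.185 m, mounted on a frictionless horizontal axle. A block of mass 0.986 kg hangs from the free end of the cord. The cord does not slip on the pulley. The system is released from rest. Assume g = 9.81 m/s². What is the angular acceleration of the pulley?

I = MR² = (10.4)(0.185)² = 0.3559 kg·m².
Block: mg − T = ma. Pulley: TR = Iα. No-slip: a = αR, so T = (I/R²)a = 10.40·a.
Then mg = (m + 10.40)a, so a = (0.986)(9.81)/(0.986 + 10.40) = 0.8495 m/s².
α = a/R = 0.8495/0.185 = 4.592 rad/s².

α ≈ 4.59 rad/s²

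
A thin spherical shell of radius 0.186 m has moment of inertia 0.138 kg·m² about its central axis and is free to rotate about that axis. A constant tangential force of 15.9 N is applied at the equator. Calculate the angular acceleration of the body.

τ = F R = (15.9)(0.186) = 2.957 N·m.
Newton's second law for rotation, τ = Iα, gives α = τ/I = 2.957/0.1380 = 21.43 rad/s².

α ≈ 21.4 rad/s²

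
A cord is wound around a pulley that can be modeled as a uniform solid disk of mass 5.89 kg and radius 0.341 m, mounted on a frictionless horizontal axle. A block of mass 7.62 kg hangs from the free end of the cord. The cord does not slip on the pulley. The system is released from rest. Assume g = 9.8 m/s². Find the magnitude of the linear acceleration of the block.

I = ½MR² = (1/2)(5.89)(0.341)² = 0.3424 kg·m².
Block: mg − T = ma. Pulley: TR = Iα. No-slip: a = αR, so T = (I/R²)a = 2.945·a.
Then mg = (m + 2.945)a, so a = (7.62)(9.8)/(7.62 + 2.945) = 7.068 m/s².

a ≈ 7.07 m/s²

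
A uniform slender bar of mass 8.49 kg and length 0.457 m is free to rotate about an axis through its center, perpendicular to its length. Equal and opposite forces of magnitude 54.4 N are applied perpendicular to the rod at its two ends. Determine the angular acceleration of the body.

α ≈ 168 rad/s²

I = (1/12)ML² = (1/12)(8.49)(0.457)² = 0.1478 kg·m².
The couple gives τ = F·(L/2) + F·(L/2) = F L = (54.4)(0.457) = 24.86 N·m.
Newton's second law for rotation, τ = Iα, gives α = τ/I = 24.86/0.1478 = 168.3 rad/s².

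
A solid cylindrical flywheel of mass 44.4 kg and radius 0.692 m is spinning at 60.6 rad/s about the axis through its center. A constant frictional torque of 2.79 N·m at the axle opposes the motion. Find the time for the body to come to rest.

I = ½MR² = (1/2)(44.4)(0.692)² = 10.63 kg·m².
The net torque has magnitude 2.79 N·m, opposing ω.
|α| = τ/I = 2.790/10.63 = 0.2624 rad/s² (deceleration).
0 = ω₀ − |α|t ⇒ t = ω₀/|α| = 60.6/0.2624 = 230.9 s.

t ≈ 231 s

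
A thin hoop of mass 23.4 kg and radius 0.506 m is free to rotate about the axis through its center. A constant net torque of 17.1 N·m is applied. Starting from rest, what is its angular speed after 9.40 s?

ω ≈ 26.8 rad/s

I = MR² = (23.4)(0.506)² = 5.991 kg·m².
α = τ/I = 17.1/5.991 = 2.854 rad/s².
ω = ω₀ + αt = 0 + (2.854)(9.40) = 26.83 rad/s.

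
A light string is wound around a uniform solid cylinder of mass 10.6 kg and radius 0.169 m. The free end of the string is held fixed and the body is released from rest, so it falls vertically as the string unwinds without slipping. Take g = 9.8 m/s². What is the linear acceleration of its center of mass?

a ≈ 6.53 m/s²

Translation: Mg − T = Ma. Rotation about the center: TR = Iα with I = ½MR².
With a = αR: T = (I/R²)a = (1/2)M a, so Mg = (1 + 0.5000)Ma.
a = g/(1 + 0.5000) = 9.8/1.500 = 6.533 m/s².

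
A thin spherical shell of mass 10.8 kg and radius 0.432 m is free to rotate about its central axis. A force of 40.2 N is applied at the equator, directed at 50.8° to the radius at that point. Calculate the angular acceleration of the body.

I = (2/3)MR² = (2/3)(10.8)(0.432)² = 1.344 kg·m².
Only the tangential component produces torque: τ = F R sinθ = (40.2)(0.432) sin 50.8° = 13.46 N·m.
Newton's second law for rotation, τ = Iα, gives α = τ/I = 13.46/1.344 = 10.02 rad/s².

α ≈ 10.0 rad/s²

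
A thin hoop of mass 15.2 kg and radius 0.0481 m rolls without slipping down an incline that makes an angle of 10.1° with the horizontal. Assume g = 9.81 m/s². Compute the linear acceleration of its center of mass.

a ≈ 0.860 m/s²

Translation along the incline: Mg sinθ − f = Ma.
Rotation about the center: fR = Iα with I = MR². No-slip gives a = αR, so f = (I/R²)a = M a.
Substituting: Mg sinθ = (1 + 1.000)Ma, so a = g sinθ/(1 + 1.000) = (9.81) sin 10.1° / 2.000 = 0.8602 m/s².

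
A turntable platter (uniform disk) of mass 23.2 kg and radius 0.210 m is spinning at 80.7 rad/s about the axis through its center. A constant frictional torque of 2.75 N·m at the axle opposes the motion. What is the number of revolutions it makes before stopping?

I = ½MR² = (1/2)(23.2)(0.210)² = 0.5116 kg·m².
The net torque has magnitude 2.75 N·m, opposing ω.
|α| = τ/I = 2.750/0.5116 = 5.376 rad/s² (deceleration).
ω² = ω₀² − 2|α|θ with ω = 0 ⇒ θ = ω₀²/(2|α|) = 605.7 rad = 96.41 rev.

≈ 96.4 revolutions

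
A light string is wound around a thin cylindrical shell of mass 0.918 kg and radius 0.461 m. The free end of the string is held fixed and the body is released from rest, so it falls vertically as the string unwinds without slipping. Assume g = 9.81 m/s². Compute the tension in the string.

Translation: Mg − T = Ma. Rotation about the center: TR = Iα with I = MR².
With a = αR: T = (I/R²)a = M a, so Mg = (1 + 1.000)Ma.
a = g/(1 + 1.000) = 9.81/2.000 = 4.905 m/s².
T = 1.000·M·a = (1.000)(0.918)(4.905) = 4.503 N.

T ≈ 4.50 N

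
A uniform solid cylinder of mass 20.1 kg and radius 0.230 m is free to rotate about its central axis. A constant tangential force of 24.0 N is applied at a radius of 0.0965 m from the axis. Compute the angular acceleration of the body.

α ≈ 4.36 rad/s²

I = ½MR² = (1/2)(20.1)(0.230)² = 0.5316 kg·m².
τ = F·r = (24.0)(0.0965) = 2.316 N·m.
From τ = Iα: α = 2.316/0.5316 = 4.356 rad/s².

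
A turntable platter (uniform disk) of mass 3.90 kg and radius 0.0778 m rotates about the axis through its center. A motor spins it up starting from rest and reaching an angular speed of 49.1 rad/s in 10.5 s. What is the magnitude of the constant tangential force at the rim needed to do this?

I = ½MR² = (1/2)(3.90)(0.0778)² = 0.01180 kg·m².
α = Δω/Δt = (49.1 − 0)/10.5 = 4.676 rad/s².
The required torque is τ = Iα = (0.01180)(4.676) = 0.05519 N·m.
A tangential force at the rim gives τ = FR, so F = τ/R = 0.05519/0.0778 = 0.7094 N.

F ≈ 0.709 N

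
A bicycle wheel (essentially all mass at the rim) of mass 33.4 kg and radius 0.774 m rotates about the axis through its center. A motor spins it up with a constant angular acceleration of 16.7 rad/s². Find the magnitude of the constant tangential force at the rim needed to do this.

I = MR² = (33.4)(0.774)² = 20.01 kg·m².
The required torque is τ = Iα = (20.01)(16.70) = 334.2 N·m.
A tangential force at the rim gives τ = FR, so F = τ/R = 334.2/0.774 = 431.7 N.

F ≈ 432 N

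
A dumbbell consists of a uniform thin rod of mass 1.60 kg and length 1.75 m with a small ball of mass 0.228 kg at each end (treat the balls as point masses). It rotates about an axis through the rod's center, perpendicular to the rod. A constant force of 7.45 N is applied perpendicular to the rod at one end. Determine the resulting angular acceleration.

I_rod = (1/12)ML² = (1/12)(1.60)(1.75)² = 0.4083 kg·m².
I_balls = 2·m·(L/2)² = 2(0.228)(0.8750)² = 0.3491 kg·m².
Total I = 0.7575 kg·m².
τ = F·(L/2) = (7.45)(0.875) = 6.519 N·m.
α = τ/I = 6.519/0.7575 = 8.606 rad/s².

α ≈ 8.61 rad/s²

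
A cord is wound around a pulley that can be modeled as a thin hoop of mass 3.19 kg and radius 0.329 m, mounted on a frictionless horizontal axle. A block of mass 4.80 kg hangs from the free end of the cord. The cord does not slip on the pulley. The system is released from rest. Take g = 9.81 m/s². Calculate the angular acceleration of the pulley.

α ≈ 17.9 rad/s²

I = MR² = (3.19)(0.329)² = 0.3453 kg·m².
Block: mg − T = ma. Pulley: TR = Iα. No-slip: a = αR, so T = (I/R²)a = 3.190·a.
Then mg = (m + 3.190)a, so a = (4.80)(9.81)/(4.80 + 3.190) = 5.893 m/s².
α = a/R = 5.893/0.329 = 17.91 rad/s².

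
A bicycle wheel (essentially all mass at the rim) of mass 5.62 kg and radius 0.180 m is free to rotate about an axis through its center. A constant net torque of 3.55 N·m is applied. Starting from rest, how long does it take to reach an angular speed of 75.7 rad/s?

t ≈ 3.88 s

I = MR² = (5.62)(0.180)² = 0.1821 kg·m².
α = τ/I = 3.55/0.1821 = 19.50 rad/s².
ω = αt ⇒ t = ω/α = 75.7/19.50 = 3.883 s.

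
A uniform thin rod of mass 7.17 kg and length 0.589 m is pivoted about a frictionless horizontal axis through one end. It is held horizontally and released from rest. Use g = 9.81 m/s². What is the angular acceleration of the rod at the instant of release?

About the pivot, I = (1/3)ML² = (1/3)(7.17)(0.589)² = 0.8291 kg·m².
The weight acts at the center, a distance L/2 = 0.2945 m from the pivot; τ = Mg(L/2) = 20.71 N·m.
α = τ/I = 20.71/0.8291 = 24.98 rad/s².

α ≈ 25.0 rad/s²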